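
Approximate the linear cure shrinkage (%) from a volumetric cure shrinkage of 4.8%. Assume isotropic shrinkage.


Linear shrinkage ≈ vol_shrink/3 = 4.8/3 = 1.6%

1.6%


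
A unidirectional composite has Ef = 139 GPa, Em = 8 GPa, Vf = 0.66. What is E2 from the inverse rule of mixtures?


1/E2 = Vf/Ef + (1-Vf)/Em = 0.66/139 + 0.34/8
E2 = 21.16 GPa

21.16 GPa


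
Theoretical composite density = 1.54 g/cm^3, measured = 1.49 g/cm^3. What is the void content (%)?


Void% = (rho_theo - rho_actual)/rho_theo * 100 = (1.54 - 1.49)/1.54 * 100 = 3.25%

3.25%


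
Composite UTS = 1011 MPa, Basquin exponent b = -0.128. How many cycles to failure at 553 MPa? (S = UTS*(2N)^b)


N = 0.5 * (S/UTS)^(1/b) = 0.5 * (553/1011)^(1/-0.128) = 55.7248 cycles

55.7248 cycles


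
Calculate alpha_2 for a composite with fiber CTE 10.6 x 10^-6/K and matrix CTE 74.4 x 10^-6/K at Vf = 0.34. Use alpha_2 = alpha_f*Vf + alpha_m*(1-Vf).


alpha_2 = alpha_f*Vf + alpha_m*(1-Vf) = 10.6*0.34 + 74.4*0.66 = 52.7 x 10^-6/K

52.7 x 10^-6/K


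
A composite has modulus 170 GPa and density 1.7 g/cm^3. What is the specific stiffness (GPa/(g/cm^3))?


Specific stiffness = E/rho = 170/1.7 = 100.0 GPa/(g/cm^3)

100.0 GPa/(g/cm^3)


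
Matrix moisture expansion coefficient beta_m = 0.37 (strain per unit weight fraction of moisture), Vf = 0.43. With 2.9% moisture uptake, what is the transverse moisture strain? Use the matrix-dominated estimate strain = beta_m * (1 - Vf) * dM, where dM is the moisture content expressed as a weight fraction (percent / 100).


dM = 2.9/100 = 0.029
strain = beta_m * (1-Vf) * dM = 0.37 * 0.57 * 0.029 = 0.0061161

0.0061161


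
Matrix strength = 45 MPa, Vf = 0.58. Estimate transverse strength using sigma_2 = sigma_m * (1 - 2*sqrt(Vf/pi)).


factor = 1 - 2*sqrt(0.58/pi) = 0.1407
sigma_2 = 45 * 0.1407 = 6.33 MPa

6.33 MPa


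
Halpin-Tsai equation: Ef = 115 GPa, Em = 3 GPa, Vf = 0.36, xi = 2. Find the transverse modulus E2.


eta = (Ef/Em - 1)/(Ef/Em + xi) = (38.3333 - 1)/(38.3333 + 2) = 0.9256
E2 = Em*(1+xi*eta*Vf)/(1-eta*Vf) = 7.5 GPa

7.5 GPa


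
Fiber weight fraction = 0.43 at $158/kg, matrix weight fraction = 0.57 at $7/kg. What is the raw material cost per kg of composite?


Cost = cost_f*Wf + cost_m*Wm = 158*0.43 + 7*0.57 = $71.93/kg

$71.93/kg


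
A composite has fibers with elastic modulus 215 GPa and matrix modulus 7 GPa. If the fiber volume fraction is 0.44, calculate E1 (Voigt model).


E1 = Ef*Vf + Em*(1-Vf) = 215*0.44 + 7*0.56 = 98.52 GPa

98.52 GPa


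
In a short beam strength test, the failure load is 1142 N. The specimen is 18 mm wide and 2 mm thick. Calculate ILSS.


ILSS = 3F/(4bh) = 3*1142/(4*18*2) = 23.79 MPa

23.79 MPa


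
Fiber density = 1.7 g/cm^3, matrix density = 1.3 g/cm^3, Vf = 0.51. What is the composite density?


rho_c = rho_f*Vf + rho_m*(1-Vf) = 1.7*0.51 + 1.3*0.49 = 1.504 g/cm^3

1.504 g/cm^3


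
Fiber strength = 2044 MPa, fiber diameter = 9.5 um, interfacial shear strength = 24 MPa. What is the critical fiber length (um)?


Lc = sigma_f * d / (2 * tau_i) = 2044 * 9.5 / (2 * 24) = 404.5 um

404.5 um


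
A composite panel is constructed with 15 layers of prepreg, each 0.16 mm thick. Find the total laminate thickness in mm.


h = n * t_ply = 15 * 0.16 = 2.4 mm

2.4 mm


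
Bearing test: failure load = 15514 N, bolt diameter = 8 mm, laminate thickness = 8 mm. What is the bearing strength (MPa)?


sigma_br = F/(d*h) = 15514/(8*8) = 242.4 MPa

242.4 MPa


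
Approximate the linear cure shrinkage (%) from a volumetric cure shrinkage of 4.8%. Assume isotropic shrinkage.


Linear shrinkage ≈ vol_shrink/3 = 4.8/3 = 1.6%

1.6%


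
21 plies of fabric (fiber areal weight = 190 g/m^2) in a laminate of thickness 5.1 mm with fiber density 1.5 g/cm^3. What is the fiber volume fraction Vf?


Vf = n * FAW / (rho_f * h * 1000) = 21 * 190 / (1.5 * 5.1 * 1000) = 0.5216

0.5216


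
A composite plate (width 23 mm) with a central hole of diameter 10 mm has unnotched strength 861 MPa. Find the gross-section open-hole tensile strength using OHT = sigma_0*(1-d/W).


OHT = sigma_0*(1-d/W) = 861*(1-10/23) = 486.7 MPa

486.7 MPa


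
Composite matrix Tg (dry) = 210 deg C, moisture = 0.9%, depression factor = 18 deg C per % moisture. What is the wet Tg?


Tg_wet = Tg_dry - k*moisture = 210 - 18*0.9 = 193.8 deg C

193.8 deg C


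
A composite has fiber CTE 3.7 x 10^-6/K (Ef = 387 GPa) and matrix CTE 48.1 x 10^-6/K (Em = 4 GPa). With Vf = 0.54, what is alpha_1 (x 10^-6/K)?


E1 = Ef*Vf + Em*(1-Vf) = 210.82
alpha_1 = (alpha_f*Ef*Vf + alpha_m*Em*(1-Vf))/E1 = 4.09 x 10^-6/K

4.09 x 10^-6/K


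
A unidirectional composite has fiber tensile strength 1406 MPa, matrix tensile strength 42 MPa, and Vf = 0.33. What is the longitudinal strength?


sigma_1 = sigma_f*Vf + sigma_m*(1-Vf) = 1406*0.33 + 42*0.67 = 492.1 MPa

492.1 MPa


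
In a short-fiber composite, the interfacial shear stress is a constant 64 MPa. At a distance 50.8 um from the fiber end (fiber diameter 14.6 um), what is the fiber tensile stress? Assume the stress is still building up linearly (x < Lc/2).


Force balance: sigma_f * (pi*d^2/4) = tau * (pi*d) * x  ->  sigma_f = 4 * tau * x / d
sigma_f = 4 * 64 * 50.8 / 14.6 = 890.7 MPa

890.7 MPa


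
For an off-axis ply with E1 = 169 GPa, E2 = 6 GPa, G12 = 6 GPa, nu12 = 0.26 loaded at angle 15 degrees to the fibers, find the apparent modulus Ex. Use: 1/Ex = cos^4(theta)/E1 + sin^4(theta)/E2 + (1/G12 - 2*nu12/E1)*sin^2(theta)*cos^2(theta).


cos^4(15) = 0.870513, sin^4(15) = 0.004487, sin^2(15)*cos^2(15) = 0.0625
1/G12 - 2*nu12/E1 = 1/6 - 2*0.26/169 = 0.16359 GPa^-1
1/Ex = 0.870513/169 + 0.004487/6 + 0.16359*0.0625 = 0.0161232 GPa^-1
Ex = 62.02 GPa

62.02 GPa


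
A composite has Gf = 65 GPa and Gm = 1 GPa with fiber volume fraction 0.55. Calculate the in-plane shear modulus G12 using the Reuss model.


1/G12 = Vf/Gf + (1-Vf)/Gm = 0.55/65 + 0.45/1
G12 = 2.18 GPa

2.18 GPa


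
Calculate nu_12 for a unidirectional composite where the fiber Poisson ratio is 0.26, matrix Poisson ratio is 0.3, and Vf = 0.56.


nu_12 = nu_f*Vf + nu_m*(1-Vf) = 0.26*0.56 + 0.3*0.44 = 0.2776

0.2776


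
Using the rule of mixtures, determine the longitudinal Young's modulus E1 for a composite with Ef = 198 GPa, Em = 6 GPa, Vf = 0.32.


E1 = Ef*Vf + Em*(1-Vf) = 198*0.32 + 6*0.68 = 67.44 GPa

67.44 GPa


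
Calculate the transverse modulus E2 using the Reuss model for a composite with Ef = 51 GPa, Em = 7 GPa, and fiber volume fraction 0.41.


1/E2 = Vf/Ef + (1-Vf)/Em = 0.41/51 + 0.59/7
E2 = 10.83 GPa

10.83 GPa


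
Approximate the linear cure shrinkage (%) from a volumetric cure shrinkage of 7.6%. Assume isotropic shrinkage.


Linear shrinkage ≈ vol_shrink/3 = 7.6/3 = 2.533%

2.533%


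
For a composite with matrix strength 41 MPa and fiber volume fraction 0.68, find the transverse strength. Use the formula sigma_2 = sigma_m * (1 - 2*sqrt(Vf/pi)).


factor = 1 - 2*sqrt(0.68/pi) = 0.0695
sigma_2 = 41 * 0.0695 = 2.85 MPa

2.85 MPa


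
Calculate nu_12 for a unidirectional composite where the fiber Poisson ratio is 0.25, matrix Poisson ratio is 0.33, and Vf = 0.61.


nu_12 = nu_f*Vf + nu_m*(1-Vf) = 0.25*0.61 + 0.33*0.39 = 0.2812

0.2812


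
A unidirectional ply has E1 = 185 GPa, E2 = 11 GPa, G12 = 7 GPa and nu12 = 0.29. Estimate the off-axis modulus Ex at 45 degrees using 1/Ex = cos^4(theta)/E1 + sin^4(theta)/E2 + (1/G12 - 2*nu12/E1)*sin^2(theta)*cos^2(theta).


cos^4(45) = 0.25, sin^4(45) = 0.25, sin^2(45)*cos^2(45) = 0.25
1/G12 - 2*nu12/E1 = 1/7 - 2*0.29/185 = 0.139722 GPa^-1
1/Ex = 0.25/185 + 0.25/11 + 0.139722*0.25 = 0.0590091 GPa^-1
Ex = 16.95 GPa

16.95 GPa


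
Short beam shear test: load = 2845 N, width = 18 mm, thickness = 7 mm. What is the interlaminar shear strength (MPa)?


ILSS = 3F/(4bh) = 3*2845/(4*18*7) = 16.93 MPa

16.93 MPa


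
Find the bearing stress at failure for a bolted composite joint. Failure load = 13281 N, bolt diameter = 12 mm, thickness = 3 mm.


sigma_br = F/(d*h) = 13281/(12*3) = 368.9 MPa

368.9 MPa


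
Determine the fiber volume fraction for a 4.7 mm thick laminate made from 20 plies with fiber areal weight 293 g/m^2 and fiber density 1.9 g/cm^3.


Vf = n * FAW / (rho_f * h * 1000) = 20 * 293 / (1.9 * 4.7 * 1000) = 0.6562

0.6562


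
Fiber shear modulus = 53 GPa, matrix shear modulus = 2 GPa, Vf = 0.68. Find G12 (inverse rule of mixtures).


1/G12 = Vf/Gf + (1-Vf)/Gm = 0.68/53 + 0.32/2
G12 = 5.79 GPa

5.79 GPa


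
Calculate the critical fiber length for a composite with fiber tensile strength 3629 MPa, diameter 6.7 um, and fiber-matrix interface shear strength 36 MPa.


Lc = sigma_f * d / (2 * tau_i) = 3629 * 6.7 / (2 * 36) = 337.7 um

337.7 um


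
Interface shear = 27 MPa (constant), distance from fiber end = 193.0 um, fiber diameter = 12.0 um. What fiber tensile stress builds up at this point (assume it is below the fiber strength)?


Force balance: sigma_f * (pi*d^2/4) = tau * (pi*d) * x  ->  sigma_f = 4 * tau * x / d
sigma_f = 4 * 27 * 193.0 / 12.0 = 1737.0 MPa

1737.0 MPa


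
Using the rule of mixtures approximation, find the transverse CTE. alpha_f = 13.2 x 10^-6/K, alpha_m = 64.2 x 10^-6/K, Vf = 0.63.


alpha_2 = alpha_f*Vf + alpha_m*(1-Vf) = 13.2*0.63 + 64.2*0.37 = 32.1 x 10^-6/K

32.1 x 10^-6/K


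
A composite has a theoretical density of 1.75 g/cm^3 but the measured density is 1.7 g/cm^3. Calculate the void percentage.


Void% = (rho_theo - rho_actual)/rho_theo * 100 = (1.75 - 1.7)/1.75 * 100 = 2.86%

2.86%


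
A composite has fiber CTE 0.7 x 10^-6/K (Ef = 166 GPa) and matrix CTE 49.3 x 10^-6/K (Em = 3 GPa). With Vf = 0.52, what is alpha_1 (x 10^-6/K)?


E1 = Ef*Vf + Em*(1-Vf) = 87.76
alpha_1 = (alpha_f*Ef*Vf + alpha_m*Em*(1-Vf))/E1 = 1.5 x 10^-6/K

1.5 x 10^-6/K


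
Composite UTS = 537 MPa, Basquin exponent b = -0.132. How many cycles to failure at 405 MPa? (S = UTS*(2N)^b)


N = 0.5 * (S/UTS)^(1/b) = 0.5 * (405/537)^(1/-0.132) = 4.2379 cycles

4.2379 cycles


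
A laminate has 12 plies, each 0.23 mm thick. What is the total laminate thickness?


h = n * t_ply = 12 * 0.23 = 2.76 mm

2.76 mm


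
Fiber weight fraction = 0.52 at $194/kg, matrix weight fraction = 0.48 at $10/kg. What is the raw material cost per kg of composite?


Cost = cost_f*Wf + cost_m*Wm = 194*0.52 + 10*0.48 = $105.68/kg

$105.68/kg


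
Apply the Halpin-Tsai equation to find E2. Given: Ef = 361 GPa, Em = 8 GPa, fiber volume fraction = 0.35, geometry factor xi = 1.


eta = (Ef/Em - 1)/(Ef/Em + xi) = (45.125 - 1)/(45.125 + 1) = 0.9566
E2 = Em*(1+xi*eta*Vf)/(1-eta*Vf) = 16.05 GPa

16.05 GPa


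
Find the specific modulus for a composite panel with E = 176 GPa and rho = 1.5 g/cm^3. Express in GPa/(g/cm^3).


Specific stiffness = E/rho = 176/1.5 = 117.3 GPa/(g/cm^3)

117.3 GPa/(g/cm^3)


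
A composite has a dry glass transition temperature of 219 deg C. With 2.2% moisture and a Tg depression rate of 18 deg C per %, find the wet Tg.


Tg_wet = Tg_dry - k*moisture = 219 - 18*2.2 = 179.4 deg C

179.4 deg C


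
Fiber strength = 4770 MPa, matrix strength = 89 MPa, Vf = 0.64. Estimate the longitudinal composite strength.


sigma_1 = sigma_f*Vf + sigma_m*(1-Vf) = 4770*0.64 + 89*0.36 = 3084.8 MPa

3084.8 MPa


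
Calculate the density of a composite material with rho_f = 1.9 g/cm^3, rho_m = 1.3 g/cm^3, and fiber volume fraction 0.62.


rho_c = rho_f*Vf + rho_m*(1-Vf) = 1.9*0.62 + 1.3*0.38 = 1.672 g/cm^3

1.672 g/cm^3


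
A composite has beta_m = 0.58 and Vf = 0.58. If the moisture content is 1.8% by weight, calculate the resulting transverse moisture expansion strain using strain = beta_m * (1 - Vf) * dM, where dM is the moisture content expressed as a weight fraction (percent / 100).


dM = 1.8/100 = 0.018
strain = beta_m * (1-Vf) * dM = 0.58 * 0.42 * 0.018 = 0.0043848

0.0043848


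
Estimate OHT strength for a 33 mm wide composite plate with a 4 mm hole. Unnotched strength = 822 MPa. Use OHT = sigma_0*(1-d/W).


OHT = sigma_0*(1-d/W) = 822*(1-4/33) = 722.4 MPa

722.4 MPa


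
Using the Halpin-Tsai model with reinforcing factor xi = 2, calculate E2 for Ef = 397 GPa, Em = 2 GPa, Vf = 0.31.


eta = (Ef/Em - 1)/(Ef/Em + xi) = (198.5 - 1)/(198.5 + 2) = 0.985
E2 = Em*(1+xi*eta*Vf)/(1-eta*Vf) = 4.64 GPa

4.64 GPa


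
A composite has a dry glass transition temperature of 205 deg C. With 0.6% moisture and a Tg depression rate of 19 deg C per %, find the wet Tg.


Tg_wet = Tg_dry - k*moisture = 205 - 19*0.6 = 193.6 deg C

193.6 deg C


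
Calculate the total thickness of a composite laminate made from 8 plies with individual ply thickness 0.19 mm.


h = n * t_ply = 8 * 0.19 = 1.52 mm

1.52 mm


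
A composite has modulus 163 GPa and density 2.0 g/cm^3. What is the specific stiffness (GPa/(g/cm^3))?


Specific stiffness = E/rho = 163/2.0 = 81.5 GPa/(g/cm^3)

81.5 GPa/(g/cm^3)


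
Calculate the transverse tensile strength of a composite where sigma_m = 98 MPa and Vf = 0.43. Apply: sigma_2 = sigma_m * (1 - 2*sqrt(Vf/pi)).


factor = 1 - 2*sqrt(0.43/pi) = 0.2601
sigma_2 = 98 * 0.2601 = 25.49 MPa

25.49 MPa


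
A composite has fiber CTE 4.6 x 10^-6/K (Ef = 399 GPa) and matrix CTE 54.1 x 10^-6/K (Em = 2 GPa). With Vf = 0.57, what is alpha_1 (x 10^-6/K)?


E1 = Ef*Vf + Em*(1-Vf) = 228.29
alpha_1 = (alpha_f*Ef*Vf + alpha_m*Em*(1-Vf))/E1 = 4.79 x 10^-6/K

4.79 x 10^-6/K


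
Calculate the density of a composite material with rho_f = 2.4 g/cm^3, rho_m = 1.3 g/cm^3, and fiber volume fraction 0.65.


rho_c = rho_f*Vf + rho_m*(1-Vf) = 2.4*0.65 + 1.3*0.35 = 2.015 g/cm^3

2.015 g/cm^3


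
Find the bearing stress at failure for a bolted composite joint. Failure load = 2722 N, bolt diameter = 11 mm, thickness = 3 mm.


sigma_br = F/(d*h) = 2722/(11*3) = 82.5 MPa

82.5 MPa


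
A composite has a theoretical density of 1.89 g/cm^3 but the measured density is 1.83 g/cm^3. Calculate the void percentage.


Void% = (rho_theo - rho_actual)/rho_theo * 100 = (1.89 - 1.83)/1.89 * 100 = 3.17%

3.17%


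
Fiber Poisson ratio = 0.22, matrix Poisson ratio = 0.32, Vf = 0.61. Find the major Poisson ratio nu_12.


nu_12 = nu_f*Vf + nu_m*(1-Vf) = 0.22*0.61 + 0.32*0.39 = 0.259

0.259


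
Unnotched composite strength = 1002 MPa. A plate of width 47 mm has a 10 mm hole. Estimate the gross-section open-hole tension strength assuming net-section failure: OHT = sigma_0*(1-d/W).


OHT = sigma_0*(1-d/W) = 1002*(1-10/47) = 788.8 MPa

788.8 MPa


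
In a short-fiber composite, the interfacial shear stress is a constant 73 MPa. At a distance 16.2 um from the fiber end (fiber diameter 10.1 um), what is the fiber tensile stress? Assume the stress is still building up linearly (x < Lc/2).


Force balance: sigma_f * (pi*d^2/4) = tau * (pi*d) * x  ->  sigma_f = 4 * tau * x / d
sigma_f = 4 * 73 * 16.2 / 10.1 = 468.4 MPa

468.4 MPa


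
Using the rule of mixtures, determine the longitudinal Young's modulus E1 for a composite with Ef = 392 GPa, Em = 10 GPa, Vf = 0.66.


E1 = Ef*Vf + Em*(1-Vf) = 392*0.66 + 10*0.34 = 262.12 GPa

262.12 GPa


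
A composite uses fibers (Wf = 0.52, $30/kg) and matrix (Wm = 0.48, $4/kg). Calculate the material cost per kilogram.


Cost = cost_f*Wf + cost_m*Wm = 30*0.52 + 4*0.48 = $17.52/kg

$17.52/kg


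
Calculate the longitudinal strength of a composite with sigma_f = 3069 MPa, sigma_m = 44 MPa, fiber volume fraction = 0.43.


sigma_1 = sigma_f*Vf + sigma_m*(1-Vf) = 3069*0.43 + 44*0.57 = 1344.8 MPa

1344.8 MPa


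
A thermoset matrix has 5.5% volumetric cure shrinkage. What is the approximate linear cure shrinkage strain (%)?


Linear shrinkage ≈ vol_shrink/3 = 5.5/3 = 1.833%

1.833%


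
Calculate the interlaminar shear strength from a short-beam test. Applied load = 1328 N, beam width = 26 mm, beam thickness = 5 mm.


ILSS = 3F/(4bh) = 3*1328/(4*26*5) = 7.66 MPa

7.66 MPa


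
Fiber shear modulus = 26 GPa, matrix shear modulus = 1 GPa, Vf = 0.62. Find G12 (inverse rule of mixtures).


1/G12 = Vf/Gf + (1-Vf)/Gm = 0.62/26 + 0.38/1
G12 = 2.48 GPa

2.48 GPa


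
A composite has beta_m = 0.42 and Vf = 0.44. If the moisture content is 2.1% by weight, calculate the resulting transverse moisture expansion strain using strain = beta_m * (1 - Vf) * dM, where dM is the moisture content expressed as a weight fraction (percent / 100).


dM = 2.1/100 = 0.021
strain = beta_m * (1-Vf) * dM = 0.42 * 0.56 * 0.021 = 0.0049392

0.0049392


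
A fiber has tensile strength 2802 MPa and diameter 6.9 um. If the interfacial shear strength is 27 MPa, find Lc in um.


Lc = sigma_f * d / (2 * tau_i) = 2802 * 6.9 / (2 * 27) = 358.0 um

358.0 um


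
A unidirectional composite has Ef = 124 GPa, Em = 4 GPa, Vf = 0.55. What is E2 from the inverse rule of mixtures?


1/E2 = Vf/Ef + (1-Vf)/Em = 0.55/124 + 0.45/4
E2 = 8.55 GPa

8.55 GPa


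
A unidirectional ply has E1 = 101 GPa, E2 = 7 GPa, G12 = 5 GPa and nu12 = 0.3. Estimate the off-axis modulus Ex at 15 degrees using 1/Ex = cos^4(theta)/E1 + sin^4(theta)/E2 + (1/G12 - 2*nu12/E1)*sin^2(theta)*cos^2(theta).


cos^4(15) = 0.870513, sin^4(15) = 0.004487, sin^2(15)*cos^2(15) = 0.0625
1/G12 - 2*nu12/E1 = 1/5 - 2*0.3/101 = 0.194059 GPa^-1
1/Ex = 0.870513/101 + 0.004487/7 + 0.194059*0.0625 = 0.0213887 GPa^-1
Ex = 46.75 GPa

46.75 GPa


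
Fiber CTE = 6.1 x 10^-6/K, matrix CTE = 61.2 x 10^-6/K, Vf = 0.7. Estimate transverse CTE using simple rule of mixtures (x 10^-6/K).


alpha_2 = alpha_f*Vf + alpha_m*(1-Vf) = 6.1*0.7 + 61.2*0.3 = 22.6 x 10^-6/K

22.6 x 10^-6/K


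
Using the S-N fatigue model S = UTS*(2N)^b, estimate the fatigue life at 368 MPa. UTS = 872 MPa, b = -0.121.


N = 0.5 * (S/UTS)^(1/b) = 0.5 * (368/872)^(1/-0.121) = 624.3171 cycles

624.3171 cycles


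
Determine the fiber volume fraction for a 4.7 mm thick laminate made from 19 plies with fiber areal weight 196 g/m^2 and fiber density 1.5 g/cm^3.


Vf = n * FAW / (rho_f * h * 1000) = 19 * 196 / (1.5 * 4.7 * 1000) = 0.5282

0.5282


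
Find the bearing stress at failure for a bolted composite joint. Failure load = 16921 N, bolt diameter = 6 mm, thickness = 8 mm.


sigma_br = F/(d*h) = 16921/(6*8) = 352.5 MPa

352.5 MPa


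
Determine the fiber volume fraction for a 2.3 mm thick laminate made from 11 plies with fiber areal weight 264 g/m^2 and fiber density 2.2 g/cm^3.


Vf = n * FAW / (rho_f * h * 1000) = 11 * 264 / (2.2 * 2.3 * 1000) = 0.5739

0.5739


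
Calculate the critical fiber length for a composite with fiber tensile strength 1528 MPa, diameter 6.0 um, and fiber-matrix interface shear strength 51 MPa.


Lc = sigma_f * d / (2 * tau_i) = 1528 * 6.0 / (2 * 51) = 89.9 um

89.9 um


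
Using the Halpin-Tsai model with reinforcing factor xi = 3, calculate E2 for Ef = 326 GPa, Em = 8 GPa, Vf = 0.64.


eta = (Ef/Em - 1)/(Ef/Em + xi) = (40.75 - 1)/(40.75 + 3) = 0.9086
E2 = Em*(1+xi*eta*Vf)/(1-eta*Vf) = 52.46 GPa

52.46 GPa


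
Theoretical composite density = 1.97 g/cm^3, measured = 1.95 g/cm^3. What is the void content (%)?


Void% = (rho_theo - rho_actual)/rho_theo * 100 = (1.97 - 1.95)/1.97 * 100 = 1.02%

1.02%


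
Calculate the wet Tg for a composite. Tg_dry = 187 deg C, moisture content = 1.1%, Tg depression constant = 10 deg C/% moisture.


Tg_wet = Tg_dry - k*moisture = 187 - 10*1.1 = 176.0 deg C

176.0 deg C


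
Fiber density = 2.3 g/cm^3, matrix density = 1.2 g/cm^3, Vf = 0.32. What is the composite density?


rho_c = rho_f*Vf + rho_m*(1-Vf) = 2.3*0.32 + 1.2*0.68 = 1.552 g/cm^3

1.552 g/cm^3


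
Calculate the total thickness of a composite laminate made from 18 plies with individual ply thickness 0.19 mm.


h = n * t_ply = 18 * 0.19 = 3.42 mm

3.42 mm


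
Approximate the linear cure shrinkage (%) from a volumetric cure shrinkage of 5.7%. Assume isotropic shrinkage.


Linear shrinkage ≈ vol_shrink/3 = 5.7/3 = 1.9%

1.9%


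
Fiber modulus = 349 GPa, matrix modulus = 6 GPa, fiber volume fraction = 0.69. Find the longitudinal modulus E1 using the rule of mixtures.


E1 = Ef*Vf + Em*(1-Vf) = 349*0.69 + 6*0.31 = 242.67 GPa

242.67 GPa


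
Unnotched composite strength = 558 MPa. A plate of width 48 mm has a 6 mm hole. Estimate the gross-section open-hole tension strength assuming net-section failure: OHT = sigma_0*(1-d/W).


OHT = sigma_0*(1-d/W) = 558*(1-6/48) = 488.3 MPa

488.3 MPa


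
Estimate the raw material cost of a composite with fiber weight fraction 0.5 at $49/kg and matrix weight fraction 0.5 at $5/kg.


Cost = cost_f*Wf + cost_m*Wm = 49*0.5 + 5*0.5 = $27.0/kg

$27.0/kg


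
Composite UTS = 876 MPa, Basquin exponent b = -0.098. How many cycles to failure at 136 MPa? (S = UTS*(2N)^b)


N = 0.5 * (S/UTS)^(1/b) = 0.5 * (136/876)^(1/-0.098) = 8.9891e+07 cycles

8.9891e+07 cycles


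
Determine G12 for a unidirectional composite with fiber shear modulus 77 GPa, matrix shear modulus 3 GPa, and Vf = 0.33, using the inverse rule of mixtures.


1/G12 = Vf/Gf + (1-Vf)/Gm = 0.33/77 + 0.67/3
G12 = 4.39 GPa

4.39 GPa


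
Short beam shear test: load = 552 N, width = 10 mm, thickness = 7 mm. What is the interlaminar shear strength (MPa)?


ILSS = 3F/(4bh) = 3*552/(4*10*7) = 5.91 MPa

5.91 MPa


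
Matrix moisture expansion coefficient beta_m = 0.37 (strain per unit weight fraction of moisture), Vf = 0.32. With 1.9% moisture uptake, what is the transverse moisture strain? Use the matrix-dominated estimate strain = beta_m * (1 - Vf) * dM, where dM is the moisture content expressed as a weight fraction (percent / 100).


dM = 1.9/100 = 0.019
strain = beta_m * (1-Vf) * dM = 0.37 * 0.68 * 0.019 = 0.0047804

0.0047804


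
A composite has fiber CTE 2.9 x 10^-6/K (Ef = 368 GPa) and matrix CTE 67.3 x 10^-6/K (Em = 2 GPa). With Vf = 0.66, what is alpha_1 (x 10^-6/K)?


E1 = Ef*Vf + Em*(1-Vf) = 243.56
alpha_1 = (alpha_f*Ef*Vf + alpha_m*Em*(1-Vf))/E1 = 3.08 x 10^-6/K

3.08 x 10^-6/K


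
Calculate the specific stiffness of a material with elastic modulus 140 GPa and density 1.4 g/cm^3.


Specific stiffness = E/rho = 140/1.4 = 100.0 GPa/(g/cm^3)

100.0 GPa/(g/cm^3)


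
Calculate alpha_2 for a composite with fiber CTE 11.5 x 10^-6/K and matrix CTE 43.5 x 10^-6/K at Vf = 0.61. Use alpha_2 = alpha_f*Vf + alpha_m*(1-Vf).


alpha_2 = alpha_f*Vf + alpha_m*(1-Vf) = 11.5*0.61 + 43.5*0.39 = 24.0 x 10^-6/K

24.0 x 10^-6/K


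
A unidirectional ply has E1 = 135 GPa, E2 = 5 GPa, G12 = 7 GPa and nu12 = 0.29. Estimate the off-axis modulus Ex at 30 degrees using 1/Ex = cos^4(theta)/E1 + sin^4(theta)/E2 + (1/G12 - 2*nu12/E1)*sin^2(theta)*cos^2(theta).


cos^4(30) = 0.5625, sin^4(30) = 0.0625, sin^2(30)*cos^2(30) = 0.1875
1/G12 - 2*nu12/E1 = 1/7 - 2*0.29/135 = 0.138561 GPa^-1
1/Ex = 0.5625/135 + 0.0625/5 + 0.138561*0.1875 = 0.0426468 GPa^-1
Ex = 23.45 GPa

23.45 GPa


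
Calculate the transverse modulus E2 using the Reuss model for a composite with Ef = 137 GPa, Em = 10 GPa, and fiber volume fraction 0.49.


1/E2 = Vf/Ef + (1-Vf)/Em = 0.49/137 + 0.51/10
E2 = 18.32 GPa

18.32 GPa


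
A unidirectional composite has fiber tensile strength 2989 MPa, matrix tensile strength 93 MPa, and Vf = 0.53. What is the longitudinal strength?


sigma_1 = sigma_f*Vf + sigma_m*(1-Vf) = 2989*0.53 + 93*0.47 = 1627.9 MPa

1627.9 MPa


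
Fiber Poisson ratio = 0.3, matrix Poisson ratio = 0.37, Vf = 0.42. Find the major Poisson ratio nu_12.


nu_12 = nu_f*Vf + nu_m*(1-Vf) = 0.3*0.42 + 0.37*0.58 = 0.3406

0.3406


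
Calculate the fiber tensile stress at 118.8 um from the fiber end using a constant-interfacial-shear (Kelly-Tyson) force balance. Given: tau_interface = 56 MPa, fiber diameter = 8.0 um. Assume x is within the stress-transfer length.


Force balance: sigma_f * (pi*d^2/4) = tau * (pi*d) * x  ->  sigma_f = 4 * tau * x / d
sigma_f = 4 * 56 * 118.8 / 8.0 = 3326.4 MPa

3326.4 MPa


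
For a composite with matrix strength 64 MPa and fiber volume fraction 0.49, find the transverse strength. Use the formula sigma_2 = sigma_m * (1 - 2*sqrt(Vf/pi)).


factor = 1 - 2*sqrt(0.49/pi) = 0.2101
sigma_2 = 64 * 0.2101 = 13.45 MPa

13.45 MPa


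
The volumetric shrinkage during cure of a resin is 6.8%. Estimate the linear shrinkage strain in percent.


Linear shrinkage ≈ vol_shrink/3 = 6.8/3 = 2.267%

2.267%


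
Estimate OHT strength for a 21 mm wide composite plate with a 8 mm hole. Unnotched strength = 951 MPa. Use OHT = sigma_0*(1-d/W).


OHT = sigma_0*(1-d/W) = 951*(1-8/21) = 588.7 MPa

588.7 MPa


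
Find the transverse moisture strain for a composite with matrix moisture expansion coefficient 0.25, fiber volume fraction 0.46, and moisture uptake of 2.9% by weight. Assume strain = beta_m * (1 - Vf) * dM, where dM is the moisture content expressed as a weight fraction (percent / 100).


dM = 2.9/100 = 0.029
strain = beta_m * (1-Vf) * dM = 0.25 * 0.54 * 0.029 = 0.003915

0.003915


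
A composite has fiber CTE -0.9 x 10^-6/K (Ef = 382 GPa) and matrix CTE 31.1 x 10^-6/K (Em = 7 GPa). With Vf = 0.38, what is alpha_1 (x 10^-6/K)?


E1 = Ef*Vf + Em*(1-Vf) = 149.5
alpha_1 = (alpha_f*Ef*Vf + alpha_m*Em*(1-Vf))/E1 = 0.03 x 10^-6/K

0.03 x 10^-6/K


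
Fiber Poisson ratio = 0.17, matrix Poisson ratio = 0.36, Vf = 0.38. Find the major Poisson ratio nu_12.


nu_12 = nu_f*Vf + nu_m*(1-Vf) = 0.17*0.38 + 0.36*0.62 = 0.2878

0.2878


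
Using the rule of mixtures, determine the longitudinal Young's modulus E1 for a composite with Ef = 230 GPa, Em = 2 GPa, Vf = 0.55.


E1 = Ef*Vf + Em*(1-Vf) = 230*0.55 + 2*0.45 = 127.4 GPa

127.4 GPa


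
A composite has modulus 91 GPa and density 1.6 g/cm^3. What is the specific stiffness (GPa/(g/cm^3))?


Specific stiffness = E/rho = 91/1.6 = 56.9 GPa/(g/cm^3)

56.9 GPa/(g/cm^3)


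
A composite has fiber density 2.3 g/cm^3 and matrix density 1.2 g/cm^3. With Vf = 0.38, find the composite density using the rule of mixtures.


rho_c = rho_f*Vf + rho_m*(1-Vf) = 2.3*0.38 + 1.2*0.62 = 1.618 g/cm^3

1.618 g/cm^3


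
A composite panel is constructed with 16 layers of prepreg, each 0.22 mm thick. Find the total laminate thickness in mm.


h = n * t_ply = 16 * 0.22 = 3.52 mm

3.52 mm


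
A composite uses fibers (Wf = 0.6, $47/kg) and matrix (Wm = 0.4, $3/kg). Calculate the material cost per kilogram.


Cost = cost_f*Wf + cost_m*Wm = 47*0.6 + 3*0.4 = $29.4/kg

$29.4/kg


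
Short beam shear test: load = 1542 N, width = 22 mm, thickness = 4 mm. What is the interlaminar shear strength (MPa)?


ILSS = 3F/(4bh) = 3*1542/(4*22*4) = 13.14 MPa

13.14 MPa


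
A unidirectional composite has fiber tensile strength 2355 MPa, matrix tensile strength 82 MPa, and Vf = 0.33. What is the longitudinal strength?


sigma_1 = sigma_f*Vf + sigma_m*(1-Vf) = 2355*0.33 + 82*0.67 = 832.1 MPa

832.1 MPa


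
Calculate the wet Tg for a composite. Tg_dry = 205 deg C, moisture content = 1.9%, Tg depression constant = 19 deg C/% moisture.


Tg_wet = Tg_dry - k*moisture = 205 - 19*1.9 = 168.9 deg C

168.9 deg C


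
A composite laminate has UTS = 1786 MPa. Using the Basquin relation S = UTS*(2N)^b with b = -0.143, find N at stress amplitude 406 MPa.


N = 0.5 * (S/UTS)^(1/b) = 0.5 * (406/1786)^(1/-0.143) = 15774.6220 cycles

15774.6220 cycles


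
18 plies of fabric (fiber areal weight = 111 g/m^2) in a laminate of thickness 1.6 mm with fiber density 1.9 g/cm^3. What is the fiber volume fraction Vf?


Vf = n * FAW / (rho_f * h * 1000) = 18 * 111 / (1.9 * 1.6 * 1000) = 0.6572

0.6572


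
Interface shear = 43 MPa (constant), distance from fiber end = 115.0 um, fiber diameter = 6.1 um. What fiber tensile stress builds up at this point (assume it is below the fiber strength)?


Force balance: sigma_f * (pi*d^2/4) = tau * (pi*d) * x  ->  sigma_f = 4 * tau * x / d
sigma_f = 4 * 43 * 115.0 / 6.1 = 3242.6 MPa

3242.6 MPa


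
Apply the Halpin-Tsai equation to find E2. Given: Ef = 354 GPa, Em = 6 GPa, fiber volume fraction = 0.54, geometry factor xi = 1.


eta = (Ef/Em - 1)/(Ef/Em + xi) = (59.0 - 1)/(59.0 + 1) = 0.9667
E2 = Em*(1+xi*eta*Vf)/(1-eta*Vf) = 19.1 GPa

19.1 GPa


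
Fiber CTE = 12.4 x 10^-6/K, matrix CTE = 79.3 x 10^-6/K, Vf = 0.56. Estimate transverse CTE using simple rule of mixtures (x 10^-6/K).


alpha_2 = alpha_f*Vf + alpha_m*(1-Vf) = 12.4*0.56 + 79.3*0.44 = 41.8 x 10^-6/K

41.8 x 10^-6/K


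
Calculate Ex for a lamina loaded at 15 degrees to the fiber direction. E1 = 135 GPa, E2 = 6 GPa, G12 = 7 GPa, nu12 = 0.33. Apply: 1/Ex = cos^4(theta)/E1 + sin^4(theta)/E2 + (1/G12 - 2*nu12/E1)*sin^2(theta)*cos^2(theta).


cos^4(15) = 0.870513, sin^4(15) = 0.004487, sin^2(15)*cos^2(15) = 0.0625
1/G12 - 2*nu12/E1 = 1/7 - 2*0.33/135 = 0.137968 GPa^-1
1/Ex = 0.870513/135 + 0.004487/6 + 0.137968*0.0625 = 0.0158191 GPa^-1
Ex = 63.21 GPa

63.21 GPa


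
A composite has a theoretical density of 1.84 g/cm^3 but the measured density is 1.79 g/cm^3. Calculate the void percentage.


Void% = (rho_theo - rho_actual)/rho_theo * 100 = (1.84 - 1.79)/1.84 * 100 = 2.72%

2.72%


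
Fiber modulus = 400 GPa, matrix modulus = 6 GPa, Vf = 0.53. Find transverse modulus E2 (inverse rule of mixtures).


1/E2 = Vf/Ef + (1-Vf)/Em = 0.53/400 + 0.47/6
E2 = 12.55 GPa

12.55 GPa


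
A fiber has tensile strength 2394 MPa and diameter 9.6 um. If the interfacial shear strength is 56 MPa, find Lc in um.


Lc = sigma_f * d / (2 * tau_i) = 2394 * 9.6 / (2 * 56) = 205.2 um

205.2 um


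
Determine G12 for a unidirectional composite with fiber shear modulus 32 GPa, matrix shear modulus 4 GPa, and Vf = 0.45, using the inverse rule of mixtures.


1/G12 = Vf/Gf + (1-Vf)/Gm = 0.45/32 + 0.55/4
G12 = 6.6 GPa

6.6 GPa


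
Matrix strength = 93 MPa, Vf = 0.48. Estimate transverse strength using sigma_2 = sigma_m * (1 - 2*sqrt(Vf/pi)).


factor = 1 - 2*sqrt(0.48/pi) = 0.2182
sigma_2 = 93 * 0.2182 = 20.3 MPa

20.3 MPa


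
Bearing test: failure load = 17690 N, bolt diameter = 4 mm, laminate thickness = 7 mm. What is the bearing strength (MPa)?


sigma_br = F/(d*h) = 17690/(4*7) = 631.8 MPa

631.8 MPa


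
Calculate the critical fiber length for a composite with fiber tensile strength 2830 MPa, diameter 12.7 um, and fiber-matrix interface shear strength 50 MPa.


Lc = sigma_f * d / (2 * tau_i) = 2830 * 12.7 / (2 * 50) = 359.4 um

359.4 um


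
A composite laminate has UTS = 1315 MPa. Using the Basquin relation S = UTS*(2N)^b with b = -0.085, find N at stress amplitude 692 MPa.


N = 0.5 * (S/UTS)^(1/b) = 0.5 * (692/1315)^(1/-0.085) = 953.2379 cycles

953.2379 cycles


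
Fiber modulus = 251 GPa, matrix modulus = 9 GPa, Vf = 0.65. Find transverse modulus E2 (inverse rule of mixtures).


1/E2 = Vf/Ef + (1-Vf)/Em = 0.65/251 + 0.35/9
E2 = 24.11 GPa

24.11 GPa


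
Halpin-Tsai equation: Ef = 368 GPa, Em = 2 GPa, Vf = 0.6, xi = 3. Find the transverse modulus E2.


eta = (Ef/Em - 1)/(Ef/Em + xi) = (184.0 - 1)/(184.0 + 3) = 0.9786
E2 = Em*(1+xi*eta*Vf)/(1-eta*Vf) = 13.38 GPa

13.38 GPa


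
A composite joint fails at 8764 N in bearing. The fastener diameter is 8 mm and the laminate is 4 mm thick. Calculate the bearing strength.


sigma_br = F/(d*h) = 8764/(8*4) = 273.9 MPa

273.9 MPa


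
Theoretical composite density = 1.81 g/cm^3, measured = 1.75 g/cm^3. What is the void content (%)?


Void% = (rho_theo - rho_actual)/rho_theo * 100 = (1.81 - 1.75)/1.81 * 100 = 3.31%

3.31%


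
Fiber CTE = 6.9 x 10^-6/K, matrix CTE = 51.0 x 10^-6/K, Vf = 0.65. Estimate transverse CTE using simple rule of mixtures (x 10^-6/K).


alpha_2 = alpha_f*Vf + alpha_m*(1-Vf) = 6.9*0.65 + 51.0*0.35 = 22.3 x 10^-6/K

22.3 x 10^-6/K


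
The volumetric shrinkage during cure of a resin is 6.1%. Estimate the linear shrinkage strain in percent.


Linear shrinkage ≈ vol_shrink/3 = 6.1/3 = 2.033%

2.033%


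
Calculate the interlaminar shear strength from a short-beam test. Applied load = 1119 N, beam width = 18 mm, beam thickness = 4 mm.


ILSS = 3F/(4bh) = 3*1119/(4*18*4) = 11.66 MPa

11.66 MPa


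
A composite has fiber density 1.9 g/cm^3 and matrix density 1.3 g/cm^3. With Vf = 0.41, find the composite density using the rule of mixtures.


rho_c = rho_f*Vf + rho_m*(1-Vf) = 1.9*0.41 + 1.3*0.59 = 1.546 g/cm^3

1.546 g/cm^3


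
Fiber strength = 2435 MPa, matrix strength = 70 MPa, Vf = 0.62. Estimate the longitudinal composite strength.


sigma_1 = sigma_f*Vf + sigma_m*(1-Vf) = 2435*0.62 + 70*0.38 = 1536.3 MPa

1536.3 MPa


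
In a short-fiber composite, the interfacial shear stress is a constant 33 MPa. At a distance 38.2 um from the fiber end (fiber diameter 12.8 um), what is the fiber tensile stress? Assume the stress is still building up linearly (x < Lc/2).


Force balance: sigma_f * (pi*d^2/4) = tau * (pi*d) * x  ->  sigma_f = 4 * tau * x / d
sigma_f = 4 * 33 * 38.2 / 12.8 = 393.9 MPa

393.9 MPa


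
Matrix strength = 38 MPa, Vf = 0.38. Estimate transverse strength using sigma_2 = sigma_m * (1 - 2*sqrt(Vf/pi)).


factor = 1 - 2*sqrt(0.38/pi) = 0.3044
sigma_2 = 38 * 0.3044 = 11.57 MPa

11.57 MPa


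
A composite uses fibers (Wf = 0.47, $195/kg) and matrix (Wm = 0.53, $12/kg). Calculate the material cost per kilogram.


Cost = cost_f*Wf + cost_m*Wm = 195*0.47 + 12*0.53 = $98.01/kg

$98.01/kg


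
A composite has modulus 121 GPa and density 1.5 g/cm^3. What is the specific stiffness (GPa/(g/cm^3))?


Specific stiffness = E/rho = 121/1.5 = 80.7 GPa/(g/cm^3)

80.7 GPa/(g/cm^3)


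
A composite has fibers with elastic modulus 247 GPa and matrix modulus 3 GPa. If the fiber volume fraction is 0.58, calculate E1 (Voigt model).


E1 = Ef*Vf + Em*(1-Vf) = 247*0.58 + 3*0.42 = 144.52 GPa

144.52 GPa


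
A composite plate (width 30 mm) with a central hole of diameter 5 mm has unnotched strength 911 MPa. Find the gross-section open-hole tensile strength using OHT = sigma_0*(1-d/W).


OHT = sigma_0*(1-d/W) = 911*(1-5/30) = 759.2 MPa

759.2 MPa


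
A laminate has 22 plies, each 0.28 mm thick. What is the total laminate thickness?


h = n * t_ply = 22 * 0.28 = 6.16 mm

6.16 mm


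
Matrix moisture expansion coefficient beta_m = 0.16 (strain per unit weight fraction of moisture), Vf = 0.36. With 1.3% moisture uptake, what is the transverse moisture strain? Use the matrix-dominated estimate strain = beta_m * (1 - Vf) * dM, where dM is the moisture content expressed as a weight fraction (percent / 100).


dM = 1.3/100 = 0.013
strain = beta_m * (1-Vf) * dM = 0.16 * 0.64 * 0.013 = 0.0013312

0.0013312


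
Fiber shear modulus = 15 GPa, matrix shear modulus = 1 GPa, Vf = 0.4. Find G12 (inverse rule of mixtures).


1/G12 = Vf/Gf + (1-Vf)/Gm = 0.4/15 + 0.6/1
G12 = 1.6 GPa

1.6 GPa


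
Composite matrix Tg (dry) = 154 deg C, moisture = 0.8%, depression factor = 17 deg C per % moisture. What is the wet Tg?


Tg_wet = Tg_dry - k*moisture = 154 - 17*0.8 = 140.4 deg C

140.4 deg C


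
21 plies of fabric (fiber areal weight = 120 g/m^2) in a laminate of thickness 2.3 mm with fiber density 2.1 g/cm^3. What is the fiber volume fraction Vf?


Vf = n * FAW / (rho_f * h * 1000) = 21 * 120 / (2.1 * 2.3 * 1000) = 0.5217

0.5217


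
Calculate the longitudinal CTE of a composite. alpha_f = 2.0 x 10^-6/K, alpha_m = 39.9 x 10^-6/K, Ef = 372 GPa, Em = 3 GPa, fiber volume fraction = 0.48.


E1 = Ef*Vf + Em*(1-Vf) = 180.12
alpha_1 = (alpha_f*Ef*Vf + alpha_m*Em*(1-Vf))/E1 = 2.33 x 10^-6/K

2.33 x 10^-6/K


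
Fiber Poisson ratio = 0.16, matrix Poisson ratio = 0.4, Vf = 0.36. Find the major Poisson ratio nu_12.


nu_12 = nu_f*Vf + nu_m*(1-Vf) = 0.16*0.36 + 0.4*0.64 = 0.3136

0.3136


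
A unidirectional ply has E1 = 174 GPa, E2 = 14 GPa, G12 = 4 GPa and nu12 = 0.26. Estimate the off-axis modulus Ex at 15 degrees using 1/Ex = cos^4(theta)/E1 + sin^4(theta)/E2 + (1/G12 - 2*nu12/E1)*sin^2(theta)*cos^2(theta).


cos^4(15) = 0.870513, sin^4(15) = 0.004487, sin^2(15)*cos^2(15) = 0.0625
1/G12 - 2*nu12/E1 = 1/4 - 2*0.26/174 = 0.247011 GPa^-1
1/Ex = 0.870513/174 + 0.004487/14 + 0.247011*0.0625 = 0.0207617 GPa^-1
Ex = 48.17 GPa

48.17 GPa


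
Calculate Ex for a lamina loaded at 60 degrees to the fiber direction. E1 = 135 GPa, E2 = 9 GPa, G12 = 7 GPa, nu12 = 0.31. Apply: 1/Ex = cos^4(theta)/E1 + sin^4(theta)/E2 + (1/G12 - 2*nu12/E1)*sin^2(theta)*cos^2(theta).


cos^4(60) = 0.0625, sin^4(60) = 0.5625, sin^2(60)*cos^2(60) = 0.1875
1/G12 - 2*nu12/E1 = 1/7 - 2*0.31/135 = 0.138265 GPa^-1
1/Ex = 0.0625/135 + 0.5625/9 + 0.138265*0.1875 = 0.0888876 GPa^-1
Ex = 11.25 GPa

11.25 GPa


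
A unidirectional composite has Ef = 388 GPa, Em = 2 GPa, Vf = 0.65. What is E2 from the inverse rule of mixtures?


1/E2 = Vf/Ef + (1-Vf)/Em = 0.65/388 + 0.35/2
E2 = 5.66 GPa

5.66 GPa


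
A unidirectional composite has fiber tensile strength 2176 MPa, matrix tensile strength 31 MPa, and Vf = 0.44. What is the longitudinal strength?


sigma_1 = sigma_f*Vf + sigma_m*(1-Vf) = 2176*0.44 + 31*0.56 = 974.8 MPa

974.8 MPa


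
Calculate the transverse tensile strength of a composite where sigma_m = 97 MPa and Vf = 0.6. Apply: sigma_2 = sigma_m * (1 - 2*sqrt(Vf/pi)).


factor = 1 - 2*sqrt(0.6/pi) = 0.126
sigma_2 = 97 * 0.126 = 12.22 MPa

12.22 MPa


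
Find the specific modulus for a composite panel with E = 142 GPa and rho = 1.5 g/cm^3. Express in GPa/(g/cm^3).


Specific stiffness = E/rho = 142/1.5 = 94.7 GPa/(g/cm^3)

94.7 GPa/(g/cm^3)


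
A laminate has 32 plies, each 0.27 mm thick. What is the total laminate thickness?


h = n * t_ply = 32 * 0.27 = 8.64 mm

8.64 mm


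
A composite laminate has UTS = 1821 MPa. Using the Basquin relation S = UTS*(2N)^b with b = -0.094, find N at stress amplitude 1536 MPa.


N = 0.5 * (S/UTS)^(1/b) = 0.5 * (1536/1821)^(1/-0.094) = 3.0573 cycles

3.0573 cycles


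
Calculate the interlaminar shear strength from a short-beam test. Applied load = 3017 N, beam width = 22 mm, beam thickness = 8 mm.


ILSS = 3F/(4bh) = 3*3017/(4*22*8) = 12.86 MPa

12.86 MPa


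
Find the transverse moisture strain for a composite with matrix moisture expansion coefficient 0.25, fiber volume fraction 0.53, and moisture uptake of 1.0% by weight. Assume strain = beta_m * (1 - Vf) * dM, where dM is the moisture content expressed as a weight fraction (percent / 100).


dM = 1.0/100 = 0.01
strain = beta_m * (1-Vf) * dM = 0.25 * 0.47 * 0.01 = 0.001175

0.001175


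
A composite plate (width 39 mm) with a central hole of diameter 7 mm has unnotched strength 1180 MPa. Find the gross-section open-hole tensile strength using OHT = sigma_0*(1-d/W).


OHT = sigma_0*(1-d/W) = 1180*(1-7/39) = 968.2 MPa

968.2 MPa


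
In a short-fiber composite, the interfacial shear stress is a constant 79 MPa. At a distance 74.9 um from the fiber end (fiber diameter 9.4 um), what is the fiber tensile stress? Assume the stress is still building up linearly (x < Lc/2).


Force balance: sigma_f * (pi*d^2/4) = tau * (pi*d) * x  ->  sigma_f = 4 * tau * x / d
sigma_f = 4 * 79 * 74.9 / 9.4 = 2517.9 MPa

2517.9 MPa


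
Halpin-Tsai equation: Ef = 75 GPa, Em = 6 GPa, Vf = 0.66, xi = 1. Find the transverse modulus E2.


eta = (Ef/Em - 1)/(Ef/Em + xi) = (12.5 - 1)/(12.5 + 1) = 0.8519
E2 = Em*(1+xi*eta*Vf)/(1-eta*Vf) = 21.41 GPa

21.41 GPa


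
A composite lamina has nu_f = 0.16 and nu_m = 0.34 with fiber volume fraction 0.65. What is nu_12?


nu_12 = nu_f*Vf + nu_m*(1-Vf) = 0.16*0.65 + 0.34*0.35 = 0.223

0.223


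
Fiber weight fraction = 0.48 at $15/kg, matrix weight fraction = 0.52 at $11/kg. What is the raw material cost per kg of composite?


Cost = cost_f*Wf + cost_m*Wm = 15*0.48 + 11*0.52 = $12.92/kg

$12.92/kg
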